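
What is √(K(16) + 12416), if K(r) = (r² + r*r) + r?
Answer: 4*√809 ≈ 113.77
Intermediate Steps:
K(r) = r + 2*r² (K(r) = (r² + r²) + r = 2*r² + r = r + 2*r²)
√(K(16) + 12416) = √(16*(1 + 2*16) + 12416) = √(16*(1 + 32) + 12416) = √(16*33 + 12416) = √(528 + 12416) = √12944 = 4*√809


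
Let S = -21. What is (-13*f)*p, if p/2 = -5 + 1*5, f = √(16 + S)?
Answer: 0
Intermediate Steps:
f = I*√5 (f = √(16 - 21) = √(-5) = I*√5 ≈ 2.2361*I)
p = 0 (p = 2*(-5 + 1*5) = 2*(-5 + 5) = 2*0 = 0)
(-13*f)*p = -13*I*√5*0 = 0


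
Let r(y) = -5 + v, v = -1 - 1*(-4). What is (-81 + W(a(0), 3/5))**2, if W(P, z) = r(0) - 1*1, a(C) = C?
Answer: 7056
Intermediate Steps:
v = 3 (v = -1 + 4 = 3)
r(y) = -2 (r(y) = -5 + 3 = -2)
W(P, z) = -3 (W(P, z) = -2 - 1*1 = -2 - 1 = -3)
(-81 + W(a(0), 3/5))**2 = (-81 - 3)**2 = (-84)**2 = 7056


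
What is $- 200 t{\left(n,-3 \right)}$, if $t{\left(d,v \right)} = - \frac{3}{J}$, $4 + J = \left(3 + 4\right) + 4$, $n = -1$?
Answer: $\frac{600}{7} \approx 85.714$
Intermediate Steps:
$J = 7$ ($J = -4 + \left(\left(3 + 4\right) + 4\right) = -4 + \left(7 + 4\right) = -4 + 11 = 7$)
$t{\left(d,v \right)} = - \frac{3}{7}$
$- 200 t{\left(n,-3 \right)} = \left(-200\right) \left(- \frac{3}{7}\right) = \frac{600}{7}$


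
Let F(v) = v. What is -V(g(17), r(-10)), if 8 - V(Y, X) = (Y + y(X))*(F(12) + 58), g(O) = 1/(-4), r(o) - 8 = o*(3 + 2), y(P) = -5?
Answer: -751/2 ≈ -375.50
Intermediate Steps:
r(o) = 8 + 5*o (r(o) = 8 + o*(3 + 2) = 8 + o*5 = 8 + 5*o)
g(O) = -1/4
V(Y, X) = 358 - 70*Y (V(Y, X) = 8 - (Y - 5)*(12 + 58) = 8 - (-5 + Y)*70 = 8 - (-350 + 70*Y) = 8 + (350 - 70*Y) = 358 - 70*Y)
-V(g(17), r(-10)) = -(358 - 70*(-1/4)) = -(358 + 35/2) = -1*751/2 = -751/2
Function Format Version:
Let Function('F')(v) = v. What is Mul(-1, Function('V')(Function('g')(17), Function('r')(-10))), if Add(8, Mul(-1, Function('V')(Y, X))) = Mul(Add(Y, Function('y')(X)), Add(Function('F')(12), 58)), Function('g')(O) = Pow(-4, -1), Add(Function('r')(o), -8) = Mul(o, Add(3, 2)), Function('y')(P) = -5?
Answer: Rational(-751, 2) ≈ -375.50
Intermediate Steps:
Function('r')(o) = Add(8, Mul(5, o)) (Function('r')(o) = Add(8, Mul(o, Add(3, 2))) = Add(8, Mul(o, 5)) = Add(8, Mul(5, o)))
Function('g')(O) = Rational(-1, 4)
Function('V')(Y, X) = Add(358, Mul(-70, Y)) (Function('V')(Y, X) = Add(8, Mul(-1, Mul(Add(Y, -5), Add(12, 58)))) = Add(8, Mul(-1, Mul(Add(-5, Y), 70))) = Add(8, Mul(-1, Add(-350, Mul(70, Y)))) = Add(8, Add(350, Mul(-70, Y))) = Add(358, Mul(-70, Y)))
Mul(-1, Function('V')(Function('g')(17), Function('r')(-10))) = Mul(-1, Add(358, Mul(-70, Rational(-1, 4)))) = Mul(-1, Add(358, Rational(35, 2))) = Mul(-1, Rational(751, 2)) = Rational(-751, 2)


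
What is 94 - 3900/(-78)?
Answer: 144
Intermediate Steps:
94 - 3900/(-78) = 94 - 3900*(-1)/78 = 94 - 65*(-10/13) = 94 + 50 = 144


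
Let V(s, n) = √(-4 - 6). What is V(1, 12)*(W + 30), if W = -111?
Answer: -81*I*√10 ≈ -256.14*I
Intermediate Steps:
V(s, n) = I*√10 (V(s, n) = √(-10) = I*√10)
V(1, 12)*(W + 30) = (I*√10)*(-111 + 30) = (I*√10)*(-81) = -81*I*√10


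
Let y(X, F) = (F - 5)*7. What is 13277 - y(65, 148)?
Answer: 12276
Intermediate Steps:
y(X, F) = -35 + 7*F (y(X, F) = (-5 + F)*7 = -35 + 7*F)
13277 - y(65, 148) = 13277 - (-35 + 7*148) = 13277 - (-35 + 1036) = 13277 - 1*1001 = 13277 - 1001 = 12276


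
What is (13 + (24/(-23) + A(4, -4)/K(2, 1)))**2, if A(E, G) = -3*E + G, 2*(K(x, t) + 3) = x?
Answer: 210681/529 ≈ 398.26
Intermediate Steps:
K(x, t) = -3 + x/2
A(E, G) = G - 3*E
(13 + (24/(-23) + A(4, -4)/K(2, 1)))**2 = (13 + (24/(-23) + (-4 - 3*4)/(-3 + (1/2)*2)))**2 = (13 + (24*(-1/23) + (-4 - 12)/(-3 + 1)))**2 = (13 + (-24/23 - 16/(-2)))**2 = (13 + (-24/23 - 16*(-1/2)))**2 = (13 + (-24/23 + 8))**2 = (13 + 160/23)**2 = (459/23)**2 = 210681/529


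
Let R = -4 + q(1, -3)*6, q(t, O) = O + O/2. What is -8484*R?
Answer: 263004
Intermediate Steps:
q(t, O) = 3*O/2 (q(t, O) = O + O*(½) = O + O/2 = 3*O/2)
R = -31 (R = -4 + ((3/2)*(-3))*6 = -4 - 9/2*6 = -4 - 27 = -31)
-8484*R = -8484*(-31) = 263004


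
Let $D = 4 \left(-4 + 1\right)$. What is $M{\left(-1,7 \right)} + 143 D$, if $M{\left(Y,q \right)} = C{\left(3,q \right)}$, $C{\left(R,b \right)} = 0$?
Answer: $-1716$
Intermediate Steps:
$D = -12$ ($D = 4 \left(-3\right) = -12$)
$M{\left(Y,q \right)} = 0$
$M{\left(-1,7 \right)} + 143 D = 0 + 143 \left(-12\right) = 0 - 1716 = -1716$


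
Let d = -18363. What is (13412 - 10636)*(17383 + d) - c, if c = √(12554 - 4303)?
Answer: -2720480 - √8251 ≈ -2.7206e+6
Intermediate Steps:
c = √8251 ≈ 90.835
(13412 - 10636)*(17383 + d) - c = (13412 - 10636)*(17383 - 18363) - √8251 = 2776*(-980) - √8251 = -2720480 - √8251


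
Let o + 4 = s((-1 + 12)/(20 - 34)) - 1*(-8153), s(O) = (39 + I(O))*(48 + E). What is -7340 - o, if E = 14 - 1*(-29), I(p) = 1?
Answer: -19129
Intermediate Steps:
E = 43 (E = 14 + 29 = 43)
s(O) = 3640 (s(O) = (39 + 1)*(48 + 43) = 40*91 = 3640)
o = 11789 (o = -4 + (3640 - 1*(-8153)) = -4 + (3640 + 8153) = -4 + 11793 = 11789)
-7340 - o = -7340 - 1*11789 = -7340 - 11789 = -19129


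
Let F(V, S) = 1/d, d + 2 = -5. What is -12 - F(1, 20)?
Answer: -83/7 ≈ -11.857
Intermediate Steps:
d = -7 (d = -2 - 5 = -7)
F(V, S) = -1/7 (F(V, S) = 1/(-7) = -1/7)
-12 - F(1, 20) = -12 - 1*(-1/7) = -12 + 1/7 = -83/7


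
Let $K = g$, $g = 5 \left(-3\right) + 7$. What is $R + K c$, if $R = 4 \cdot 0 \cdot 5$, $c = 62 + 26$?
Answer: $-704$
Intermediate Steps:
$g = -8$ ($g = -15 + 7 = -8$)
$c = 88$
$K = -8$
$R = 0$ ($R = 0 \cdot 5 = 0$)
$R + K c = 0 - 704 = -704$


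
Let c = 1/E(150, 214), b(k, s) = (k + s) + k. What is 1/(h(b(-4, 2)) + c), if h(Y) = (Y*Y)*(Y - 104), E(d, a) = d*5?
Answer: -750/2969999 ≈ -0.00025253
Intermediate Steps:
b(k, s) = s + 2*k
E(d, a) = 5*d
h(Y) = Y**2*(-104 + Y)
c = 1/750 (c = 1/(5*150) = 1/750 ≈ 0.0013333)
1/(h(b(-4, 2)) + c) = 1/((2 + 2*(-4))**2*(-104 + (2 + 2*(-4))) + 1/750) = 1/((2 - 8)**2*(-104 + (2 - 8)) + 1/750) = 1/((-6)**2*(-104 - 6) + 1/750) = 1/(36*(-110) + 1/750) = 1/(-3960 + 1/750) = 1/(-2969999/750) = -750/2969999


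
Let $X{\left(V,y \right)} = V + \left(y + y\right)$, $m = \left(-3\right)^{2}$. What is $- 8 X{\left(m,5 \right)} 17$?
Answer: $-2584$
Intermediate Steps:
$m = 9$
$X{\left(V,y \right)} = V + 2 y$
$- 8 X{\left(m,5 \right)} 17 = - 8 \left(9 + 2 \cdot 5\right) 17 = - 8 \left(9 + 10\right) 17 = \left(-8\right) 19 \cdot 17 = \left(-152\right) 17 = -2584$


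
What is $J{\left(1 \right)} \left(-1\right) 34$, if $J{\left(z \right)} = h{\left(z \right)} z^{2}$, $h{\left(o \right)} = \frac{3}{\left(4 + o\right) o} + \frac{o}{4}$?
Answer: $- \frac{289}{10} \approx -28.9$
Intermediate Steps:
$h{\left(o \right)} = \frac{o}{4} + \frac{3}{o \left(4 + o\right)}$ ($h{\left(o \right)} = \frac{3}{o \left(4 + o\right)} + o \frac{1}{4} = 3 \frac{1}{o \left(4 + o\right)} + \frac{o}{4} = \frac{3}{o \left(4 + o\right)} + \frac{o}{4} = \frac{o}{4} + \frac{3}{o \left(4 + o\right)}$)
$J{\left(z \right)} = \frac{z \left(3 + z^{2} + \frac{z^{3}}{4}\right)}{4 + z}$ ($J{\left(z \right)} = \frac{3 + z^{2} + \frac{z^{3}}{4}}{z \left(4 + z\right)} z^{2} = \frac{z \left(3 + z^{2} + \frac{z^{3}}{4}\right)}{4 + z}$)
$J{\left(1 \right)} \left(-1\right) 34 = \frac{1}{4} \cdot 1 \frac{1}{4 + 1} \left(12 + 1^{3} + 4 \cdot 1^{2}\right) \left(-1\right) 34 = \frac{1}{4} \cdot 1 \cdot \frac{1}{5} \left(12 + 1 + 4 \cdot 1\right) \left(-1\right) 34 = \frac{1}{4} \cdot 1 \cdot \frac{1}{5} \left(12 + 1 + 4\right) \left(-1\right) 34 = \frac{1}{4} \cdot 1 \cdot \frac{1}{5} \cdot 17 \left(-1\right) 34 = \frac{17}{20} \left(-1\right) 34 = \left(- \frac{17}{20}\right) 34 = - \frac{289}{10}$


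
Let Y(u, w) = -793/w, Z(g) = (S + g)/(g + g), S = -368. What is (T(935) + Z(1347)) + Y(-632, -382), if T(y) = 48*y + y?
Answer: 11787773335/257277 ≈ 45817.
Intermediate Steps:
Z(g) = (-368 + g)/(2*g) (Z(g) = (-368 + g)/(g + g) = (-368 + g)/((2*g)) = (-368 + g)*(1/(2*g)) = (-368 + g)/(2*g))
T(y) = 49*y
(T(935) + Z(1347)) + Y(-632, -382) = (49*935 + (1/2)*(-368 + 1347)/1347) - 793/(-382) = (45815 + (1/2)*(1/1347)*979) - 793*(-1/382) = (45815 + 979/2694) + 793/382 = 123426589/2694 + 793/382 = 11787773335/257277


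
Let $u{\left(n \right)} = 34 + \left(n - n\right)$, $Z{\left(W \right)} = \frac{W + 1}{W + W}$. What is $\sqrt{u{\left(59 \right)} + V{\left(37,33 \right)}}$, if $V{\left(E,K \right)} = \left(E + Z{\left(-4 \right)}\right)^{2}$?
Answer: $\frac{\sqrt{91577}}{8} \approx 37.827$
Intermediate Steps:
$Z{\left(W \right)} = \frac{1 + W}{2 W}$
$V{\left(E,K \right)} = \left(\frac{3}{8} + E\right)^{2}$ ($V{\left(E,K \right)} = \left(E + \frac{1 - 4}{2 \left(-4\right)}\right)^{2} = \left(E + \frac{1}{2} \left(- \frac{1}{4}\right) \left(-3\right)\right)^{2} = \left(E + \frac{3}{8}\right)^{2} = \left(\frac{3}{8} + E\right)^{2}$)
$u{\left(n \right)} = 34$ ($u{\left(n \right)} = 34 + 0 = 34$)
$\sqrt{u{\left(59 \right)} + V{\left(37,33 \right)}} = \sqrt{34 + \frac{\left(3 + 8 \cdot 37\right)^{2}}{64}} = \sqrt{34 + \frac{\left(3 + 296\right)^{2}}{64}} = \sqrt{34 + \frac{299^{2}}{64}} = \sqrt{34 + \frac{1}{64} \cdot 89401} = \sqrt{34 + \frac{89401}{64}} = \sqrt{\frac{91577}{64}} = \frac{\sqrt{91577}}{8}$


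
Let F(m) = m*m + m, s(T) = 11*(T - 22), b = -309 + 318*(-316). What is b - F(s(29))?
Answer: -106803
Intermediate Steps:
b = -100797 (b = -309 - 100488 = -100797)
s(T) = -242 + 11*T (s(T) = 11*(-22 + T) = -242 + 11*T)
F(m) = m + m² (F(m) = m² + m = m + m²)
b - F(s(29)) = -100797 - (-242 + 11*29)*(1 + (-242 + 11*29)) = -100797 - (-242 + 319)*(1 + (-242 + 319)) = -100797 - 77*(1 + 77) = -100797 - 77*78 = -100797 - 1*6006 = -100797 - 6006 = -106803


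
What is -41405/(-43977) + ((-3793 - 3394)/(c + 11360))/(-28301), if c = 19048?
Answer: 11877499599313/12615195428472 ≈ 0.94152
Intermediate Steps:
-41405/(-43977) + ((-3793 - 3394)/(c + 11360))/(-28301) = -41405/(-43977) + ((-3793 - 3394)/(19048 + 11360))/(-28301) = -41405*(-1/43977) - 7187/30408*(-1/28301) = 41405/43977 - 7187*1/30408*(-1/28301) = 41405/43977 - 7187/30408*(-1/28301) = 41405/43977 + 7187/860576808 = 11877499599313/12615195428472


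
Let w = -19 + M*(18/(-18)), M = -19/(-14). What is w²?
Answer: 81225/196 ≈ 414.41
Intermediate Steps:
M = 19/14 (M = -19*(-1/14) = 19/14 ≈ 1.3571)
w = -285/14 (w = -19 + 19*(18/(-18))/14 = -19 + 19*(18*(-1/18))/14 = -19 + (19/14)*(-1) = -19 - 19/14 = -285/14 ≈ -20.357)
w² = (-285/14)² = 81225/196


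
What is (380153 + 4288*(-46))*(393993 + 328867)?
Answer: 132214708300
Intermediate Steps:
(380153 + 4288*(-46))*(393993 + 328867) = (380153 - 197248)*722860 = 182905*722860 = 132214708300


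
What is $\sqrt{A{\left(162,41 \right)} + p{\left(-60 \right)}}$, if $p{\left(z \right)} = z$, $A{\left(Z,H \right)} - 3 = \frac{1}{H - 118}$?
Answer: $\frac{i \sqrt{338030}}{77} \approx 7.5507 i$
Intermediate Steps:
$A{\left(Z,H \right)} = 3 + \frac{1}{-118 + H}$ ($A{\left(Z,H \right)} = 3 + \frac{1}{H - 118} = 3 + \frac{1}{-118 + H}$)
$\sqrt{A{\left(162,41 \right)} + p{\left(-60 \right)}} = \sqrt{\frac{-353 + 3 \cdot 41}{-118 + 41} - 60} = \sqrt{\frac{-353 + 123}{-77} - 60} = \sqrt{\left(- \frac{1}{77}\right) \left(-230\right) - 60} = \sqrt{\frac{230}{77} - 60} = \sqrt{- \frac{4390}{77}} = \frac{i \sqrt{338030}}{77}$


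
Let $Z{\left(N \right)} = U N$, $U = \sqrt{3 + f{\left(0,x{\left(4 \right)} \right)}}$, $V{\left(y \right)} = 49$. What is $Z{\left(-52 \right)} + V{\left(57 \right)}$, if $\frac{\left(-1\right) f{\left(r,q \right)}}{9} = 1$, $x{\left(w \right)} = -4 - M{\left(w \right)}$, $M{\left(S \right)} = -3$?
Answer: $49 - 52 i \sqrt{6} \approx 49.0 - 127.37 i$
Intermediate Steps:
$x{\left(w \right)} = -1$ ($x{\left(w \right)} = -4 - -3 = -4 + 3 = -1$)
$f{\left(r,q \right)} = -9$ ($f{\left(r,q \right)} = \left(-9\right) 1 = -9$)
$U = i \sqrt{6}$ ($U = \sqrt{3 - 9} = \sqrt{-6} = i \sqrt{6} \approx 2.4495 i$)
$Z{\left(N \right)} = i N \sqrt{6}$ ($Z{\left(N \right)} = i \sqrt{6} N = i N \sqrt{6}$)
$Z{\left(-52 \right)} + V{\left(57 \right)} = i \left(-52\right) \sqrt{6} + 49 = - 52 i \sqrt{6} + 49 = 49 - 52 i \sqrt{6}$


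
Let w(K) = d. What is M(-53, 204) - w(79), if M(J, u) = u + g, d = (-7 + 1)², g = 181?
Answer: 349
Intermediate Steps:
d = 36 (d = (-6)² = 36)
w(K) = 36
M(J, u) = 181 + u (M(J, u) = u + 181 = 181 + u)
M(-53, 204) - w(79) = (181 + 204) - 1*36 = 385 - 36 = 349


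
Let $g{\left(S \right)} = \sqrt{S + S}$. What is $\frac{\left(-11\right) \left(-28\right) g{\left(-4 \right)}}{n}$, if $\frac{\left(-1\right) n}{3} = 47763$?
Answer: $- \frac{616 i \sqrt{2}}{143289} \approx - 0.0060797 i$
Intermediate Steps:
$n = -143289$ ($n = \left(-3\right) 47763 = -143289$)
$g{\left(S \right)} = \sqrt{2} \sqrt{S}$ ($g{\left(S \right)} = \sqrt{2 S} = \sqrt{2} \sqrt{S}$)
$\frac{\left(-11\right) \left(-28\right) g{\left(-4 \right)}}{n} = \frac{\left(-11\right) \left(-28\right) \sqrt{2} \sqrt{-4}}{-143289} = 308 \sqrt{2} \cdot 2 i \left(- \frac{1}{143289}\right) = 308 \cdot 2 i \sqrt{2} \left(- \frac{1}{143289}\right) = 616 i \sqrt{2} \left(- \frac{1}{143289}\right) = - \frac{616 i \sqrt{2}}{143289}$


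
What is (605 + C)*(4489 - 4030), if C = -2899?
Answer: -1052946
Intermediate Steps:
(605 + C)*(4489 - 4030) = (605 - 2899)*(4489 - 4030) = -2294*459 = -1052946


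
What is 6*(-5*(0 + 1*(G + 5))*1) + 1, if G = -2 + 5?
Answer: -239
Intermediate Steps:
G = 3
6*(-5*(0 + 1*(G + 5))*1) + 1 = 6*(-5*(0 + 1*(3 + 5))*1) + 1 = 6*(-5*(0 + 1*8)*1) + 1 = 6*(-5*(0 + 8)*1) + 1 = 6*(-5*8*1) + 1 = 6*(-40*1) + 1 = 6*(-40) + 1 = -240 + 1 = -239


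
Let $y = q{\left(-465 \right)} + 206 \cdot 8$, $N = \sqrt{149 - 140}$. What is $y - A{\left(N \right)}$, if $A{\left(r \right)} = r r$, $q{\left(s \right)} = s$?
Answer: $1174$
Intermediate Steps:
$N = 3$ ($N = \sqrt{9} = 3$)
$y = 1183$ ($y = -465 + 206 \cdot 8 = -465 + 1648 = 1183$)
$A{\left(r \right)} = r^{2}$
$y - A{\left(N \right)} = 1183 - 3^{2} = 1183 - 9 = 1174$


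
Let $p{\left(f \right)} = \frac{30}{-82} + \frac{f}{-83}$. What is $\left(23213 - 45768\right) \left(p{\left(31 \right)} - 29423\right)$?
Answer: $\frac{2258409256675}{3403} \approx 6.6365 \cdot 10^{8}$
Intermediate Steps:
$p{\left(f \right)} = - \frac{15}{41} - \frac{f}{83}$ ($p{\left(f \right)} = 30 \left(- \frac{1}{82}\right) + f \left(- \frac{1}{83}\right) = - \frac{15}{41} - \frac{f}{83}$)
$\left(23213 - 45768\right) \left(p{\left(31 \right)} - 29423\right) = \left(23213 - 45768\right) \left(\left(- \frac{15}{41} - \frac{31}{83}\right) - 29423\right) = - 22555 \left(\left(- \frac{15}{41} - \frac{31}{83}\right) - 29423\right) = - 22555 \left(- \frac{2516}{3403} - 29423\right) = \left(-22555\right) \left(- \frac{100128985}{3403}\right) = \frac{2258409256675}{3403}$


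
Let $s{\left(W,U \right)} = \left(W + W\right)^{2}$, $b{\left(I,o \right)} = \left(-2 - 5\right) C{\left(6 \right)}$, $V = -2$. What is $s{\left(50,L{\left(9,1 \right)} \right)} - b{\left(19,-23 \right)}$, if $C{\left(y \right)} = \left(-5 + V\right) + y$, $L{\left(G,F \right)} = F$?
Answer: $9993$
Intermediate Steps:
$C{\left(y \right)} = -7 + y$ ($C{\left(y \right)} = \left(-5 - 2\right) + y = -7 + y$)
$b{\left(I,o \right)} = 7$ ($b{\left(I,o \right)} = \left(-2 - 5\right) \left(-7 + 6\right) = \left(-7\right) \left(-1\right) = 7$)
$s{\left(W,U \right)} = 4 W^{2}$ ($s{\left(W,U \right)} = \left(2 W\right)^{2} = 4 W^{2}$)
$s{\left(50,L{\left(9,1 \right)} \right)} - b{\left(19,-23 \right)} = 4 \cdot 50^{2} - 7 = 4 \cdot 2500 - 7 = 10000 - 7 = 9993$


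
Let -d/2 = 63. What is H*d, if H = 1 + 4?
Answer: -630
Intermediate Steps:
d = -126 (d = -2*63 = -126)
H = 5
H*d = 5*(-126) = -630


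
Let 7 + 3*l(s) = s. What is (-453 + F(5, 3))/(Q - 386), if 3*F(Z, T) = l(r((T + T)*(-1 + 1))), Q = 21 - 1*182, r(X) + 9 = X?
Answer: 4093/4923 ≈ 0.83140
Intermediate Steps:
r(X) = -9 + X
Q = -161 (Q = 21 - 182 = -161)
l(s) = -7/3 + s/3
F(Z, T) = -16/9 (F(Z, T) = (-7/3 + (-9 + (T + T)*(-1 + 1))/3)/3 = (-7/3 + (-9 + (2*T)*0)/3)/3 = (-7/3 + (-9 + 0)/3)/3 = (-7/3 + (⅓)*(-9))/3 = (-7/3 - 3)/3 = (⅓)*(-16/3) = -16/9)
(-453 + F(5, 3))/(Q - 386) = (-453 - 16/9)/(-161 - 386) = -4093/9/(-547) = -4093/9*(-1/547) = 4093/4923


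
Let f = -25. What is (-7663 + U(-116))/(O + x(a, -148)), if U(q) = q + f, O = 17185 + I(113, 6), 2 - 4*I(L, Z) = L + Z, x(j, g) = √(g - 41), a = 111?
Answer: -2142135568/4709119153 + 374592*I*√21/4709119153 ≈ -0.45489 + 0.00036453*I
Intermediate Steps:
x(j, g) = √(-41 + g)
I(L, Z) = ½ - L/4 - Z/4 (I(L, Z) = ½ - (L + Z)/4 = ½ + (-L/4 - Z/4) = ½ - L/4 - Z/4)
O = 68623/4 (O = 17185 + (½ - ¼*113 - ¼*6) = 17185 + (½ - 113/4 - 3/2) = 17185 - 117/4 = 68623/4 ≈ 17156.)
U(q) = -25 + q (U(q) = q - 25 = -25 + q)
(-7663 + U(-116))/(O + x(a, -148)) = (-7663 + (-25 - 116))/(68623/4 + √(-41 - 148)) = (-7663 - 141)/(68623/4 + √(-189)) = -7804/(68623/4 + 3*I*√21)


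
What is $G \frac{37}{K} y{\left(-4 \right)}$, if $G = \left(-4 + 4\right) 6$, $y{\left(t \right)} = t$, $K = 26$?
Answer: $0$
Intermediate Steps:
$G = 0$ ($G = 0 \cdot 6 = 0$)
$G \frac{37}{K} y{\left(-4 \right)} = 0 \cdot \frac{37}{26} \left(-4\right) = 0 \left(-4\right) = 0$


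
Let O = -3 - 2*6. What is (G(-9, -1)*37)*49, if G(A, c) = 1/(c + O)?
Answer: -1813/16 ≈ -113.31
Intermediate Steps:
O = -15 (O = -3 - 12 = -15)
G(A, c) = 1/(-15 + c) (G(A, c) = 1/(c - 15) = 1/(-15 + c))
(G(-9, -1)*37)*49 = (37/(-15 - 1))*49 = (37/(-16))*49 = -1/16*37*49 = -37/16*49 = -1813/16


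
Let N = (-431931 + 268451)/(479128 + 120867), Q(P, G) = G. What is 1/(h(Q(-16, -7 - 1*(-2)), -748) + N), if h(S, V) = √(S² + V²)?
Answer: 3923487304/8057082244571113 + 14399760001*√559529/8057082244571113 ≈ 0.0013374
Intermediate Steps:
N = -32696/119999 (N = -163480/599995 = -163480*1/599995 = -32696/119999 ≈ -0.27247)
1/(h(Q(-16, -7 - 1*(-2)), -748) + N) = 1/(√((-7 - 1*(-2))² + (-748)²) - 32696/119999) = 1/(√((-7 + 2)² + 559504) - 32696/119999) = 1/(√((-5)² + 559504) - 32696/119999) = 1/(√(25 + 559504) - 32696/119999) = 1/(√559529 - 32696/119999) = 1/(-32696/119999 + √559529)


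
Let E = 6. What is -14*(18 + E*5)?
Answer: -672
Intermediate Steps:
-14*(18 + E*5) = -14*(18 + 6*5) = -14*(18 + 30) = -14*48 = -672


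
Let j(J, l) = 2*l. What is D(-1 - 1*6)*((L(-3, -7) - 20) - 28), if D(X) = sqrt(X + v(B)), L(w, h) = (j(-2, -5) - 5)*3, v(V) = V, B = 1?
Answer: -93*I*sqrt(6) ≈ -227.8*I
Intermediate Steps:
L(w, h) = -45 (L(w, h) = (2*(-5) - 5)*3 = (-10 - 5)*3 = -15*3 = -45)
D(X) = sqrt(1 + X) (D(X) = sqrt(X + 1) = sqrt(1 + X))
D(-1 - 1*6)*((L(-3, -7) - 20) - 28) = sqrt(1 + (-1 - 1*6))*((-45 - 20) - 28) = sqrt(1 + (-1 - 6))*(-65 - 28) = sqrt(1 - 7)*(-93) = sqrt(-6)*(-93) = (I*sqrt(6))*(-93) = -93*I*sqrt(6)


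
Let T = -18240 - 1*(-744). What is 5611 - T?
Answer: 23107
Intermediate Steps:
T = -17496 (T = -18240 + 744 = -17496)
5611 - T = 5611 - 1*(-17496) = 5611 + 17496 = 23107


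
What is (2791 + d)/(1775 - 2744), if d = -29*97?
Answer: 22/969 ≈ 0.022704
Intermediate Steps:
d = -2813
(2791 + d)/(1775 - 2744) = (2791 - 2813)/(1775 - 2744) = -22/(-969) = -22*(-1/969) = 22/969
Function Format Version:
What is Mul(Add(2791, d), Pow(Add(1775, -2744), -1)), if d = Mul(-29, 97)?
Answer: Rational(22, 969) ≈ 0.022704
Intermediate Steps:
d = -2813
Mul(Add(2791, d), Pow(Add(1775, -2744), -1)) = Mul(Add(2791, -2813), Pow(Add(1775, -2744), -1)) = Mul(-22, Pow(-969, -1)) = Mul(-22, Rational(-1, 969)) = Rational(22, 969)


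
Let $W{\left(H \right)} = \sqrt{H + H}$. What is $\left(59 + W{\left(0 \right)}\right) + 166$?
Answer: $225$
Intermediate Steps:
$W{\left(H \right)} = \sqrt{2} \sqrt{H}$ ($W{\left(H \right)} = \sqrt{2 H} = \sqrt{2} \sqrt{H}$)
$\left(59 + W{\left(0 \right)}\right) + 166 = \left(59 + \sqrt{2} \sqrt{0}\right) + 166 = \left(59 + \sqrt{2} \cdot 0\right) + 166 = \left(59 + 0\right) + 166 = 59 + 166 = 225$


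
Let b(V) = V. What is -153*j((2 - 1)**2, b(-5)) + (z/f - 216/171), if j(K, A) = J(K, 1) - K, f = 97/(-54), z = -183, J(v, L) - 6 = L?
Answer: -1506444/1843 ≈ -817.39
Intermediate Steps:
J(v, L) = 6 + L
f = -97/54 (f = 97*(-1/54) = -97/54 ≈ -1.7963)
j(K, A) = 7 - K (j(K, A) = (6 + 1) - K = 7 - K)
-153*j((2 - 1)**2, b(-5)) + (z/f - 216/171) = -153*(7 - (2 - 1)**2) + (-183/(-97/54) - 216/171) = -153*(7 - 1*1**2) + (-183*(-54/97) - 216*1/171) = -153*(7 - 1*1) + (9882/97 - 24/19) = -153*(7 - 1) + 185430/1843 = -153*6 + 185430/1843 = -918 + 185430/1843 = -1506444/1843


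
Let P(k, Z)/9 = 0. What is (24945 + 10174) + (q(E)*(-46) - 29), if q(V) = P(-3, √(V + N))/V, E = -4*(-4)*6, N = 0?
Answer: 35090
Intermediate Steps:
P(k, Z) = 0 (P(k, Z) = 9*0 = 0)
E = 96 (E = 16*6 = 96)
q(V) = 0 (q(V) = 0/V = 0)
(24945 + 10174) + (q(E)*(-46) - 29) = (24945 + 10174) + (0*(-46) - 29) = 35119 + (0 - 29) = 35119 - 29 = 35090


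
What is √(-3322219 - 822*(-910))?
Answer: I*√2574199 ≈ 1604.4*I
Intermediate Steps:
√(-3322219 - 822*(-910)) = √(-3322219 + 748020) = √(-2574199) = I*√2574199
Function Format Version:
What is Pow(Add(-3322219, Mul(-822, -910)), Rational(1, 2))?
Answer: Mul(I, Pow(2574199, Rational(1, 2))) ≈ Mul(1604.4, I)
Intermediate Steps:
Pow(Add(-3322219, Mul(-822, -910)), Rational(1, 2)) = Pow(Add(-3322219, 748020), Rational(1, 2)) = Pow(-2574199, Rational(1, 2)) = Mul(I, Pow(2574199, Rational(1, 2)))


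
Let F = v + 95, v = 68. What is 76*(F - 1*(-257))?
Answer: 31920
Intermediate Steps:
F = 163 (F = 68 + 95 = 163)
76*(F - 1*(-257)) = 76*(163 - 1*(-257)) = 76*(163 + 257) = 76*420 = 31920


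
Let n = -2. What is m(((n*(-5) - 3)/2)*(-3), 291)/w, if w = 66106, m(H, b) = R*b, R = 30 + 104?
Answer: 19497/33053 ≈ 0.58987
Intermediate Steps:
R = 134
m(H, b) = 134*b
m(((n*(-5) - 3)/2)*(-3), 291)/w = (134*291)/66106 = 38994*(1/66106) = 19497/33053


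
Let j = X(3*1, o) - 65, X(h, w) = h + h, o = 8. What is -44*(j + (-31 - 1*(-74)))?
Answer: 704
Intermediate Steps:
X(h, w) = 2*h
j = -59 (j = 2*(3*1) - 65 = 2*3 - 65 = 6 - 65 = -59)
-44*(j + (-31 - 1*(-74))) = -44*(-59 + (-31 - 1*(-74))) = -44*(-59 + (-31 + 74)) = -44*(-59 + 43) = -44*(-16) = 704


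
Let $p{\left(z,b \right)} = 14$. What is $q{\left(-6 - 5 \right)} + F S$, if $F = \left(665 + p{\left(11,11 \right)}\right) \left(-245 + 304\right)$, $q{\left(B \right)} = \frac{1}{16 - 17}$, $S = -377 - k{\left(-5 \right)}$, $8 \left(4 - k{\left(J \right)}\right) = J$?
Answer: $- \frac{122306241}{8} \approx -1.5288 \cdot 10^{7}$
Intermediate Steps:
$k{\left(J \right)} = 4 - \frac{J}{8}$
$S = - \frac{3053}{8}$ ($S = -377 - \left(4 - - \frac{5}{8}\right) = -377 - \left(4 + \frac{5}{8}\right) = -377 - \frac{37}{8} = - \frac{3053}{8} \approx -381.63$)
$q{\left(B \right)} = -1$ ($q{\left(B \right)} = \frac{1}{-1} = -1$)
$F = 40061$ ($F = \left(665 + 14\right) \left(-245 + 304\right) = 679 \cdot 59 = 40061$)
$q{\left(-6 - 5 \right)} + F S = -1 + 40061 \left(- \frac{3053}{8}\right) = -1 - \frac{122306233}{8} = - \frac{122306241}{8}$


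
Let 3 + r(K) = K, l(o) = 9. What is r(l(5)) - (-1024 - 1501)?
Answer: 2531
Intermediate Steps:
r(K) = -3 + K
r(l(5)) - (-1024 - 1501) = (-3 + 9) - (-1024 - 1501) = 6 - 1*(-2525) = 6 + 2525 = 2531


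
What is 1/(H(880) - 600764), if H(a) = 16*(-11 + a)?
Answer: -1/586860 ≈ -1.7040e-6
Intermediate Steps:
H(a) = -176 + 16*a
1/(H(880) - 600764) = 1/((-176 + 16*880) - 600764) = 1/((-176 + 14080) - 600764) = 1/(13904 - 600764) = 1/(-586860) = -1/586860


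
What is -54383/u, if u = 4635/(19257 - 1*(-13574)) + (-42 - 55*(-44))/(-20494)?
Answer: -2613641207633/1208398 ≈ -2.1629e+6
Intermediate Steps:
u = 8458786/336419257 (u = 4635/(19257 + 13574) + (-42 + 2420)*(-1/20494) = 4635/32831 + 2378*(-1/20494) = 4635*(1/32831) - 1189/10247 = 4635/32831 - 1189/10247 = 8458786/336419257 ≈ 0.025144)
-54383/u = -54383/8458786/336419257 = -54383*336419257/8458786 = -2613641207633/1208398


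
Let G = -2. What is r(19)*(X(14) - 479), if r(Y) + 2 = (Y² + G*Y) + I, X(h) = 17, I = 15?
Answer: -155232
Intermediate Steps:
r(Y) = 13 + Y² - 2*Y (r(Y) = -2 + ((Y² - 2*Y) + 15) = -2 + (15 + Y² - 2*Y) = 13 + Y² - 2*Y)
r(19)*(X(14) - 479) = (13 + 19² - 2*19)*(17 - 479) = (13 + 361 - 38)*(-462) = 336*(-462) = -155232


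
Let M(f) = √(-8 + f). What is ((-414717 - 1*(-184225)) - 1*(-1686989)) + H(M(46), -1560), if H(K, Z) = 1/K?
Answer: 1456497 + √38/38 ≈ 1.4565e+6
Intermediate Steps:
((-414717 - 1*(-184225)) - 1*(-1686989)) + H(M(46), -1560) = ((-414717 - 1*(-184225)) - 1*(-1686989)) + 1/(√(-8 + 46)) = ((-414717 + 184225) + 1686989) + 1/(√38) = (-230492 + 1686989) + √38/38 = 1456497 + √38/38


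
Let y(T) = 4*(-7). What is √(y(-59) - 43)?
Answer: I*√71 ≈ 8.4261*I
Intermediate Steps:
y(T) = -28
√(y(-59) - 43) = √(-28 - 43) = √(-71) = I*√71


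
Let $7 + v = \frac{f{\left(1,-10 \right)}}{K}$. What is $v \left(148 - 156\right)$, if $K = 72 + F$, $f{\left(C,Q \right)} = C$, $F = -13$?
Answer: $\frac{3296}{59} \approx 55.864$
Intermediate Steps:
$K = 59$ ($K = 72 - 13 = 59$)
$v = - \frac{412}{59}$ ($v = -7 + 1 \cdot \frac{1}{59} = -7 + \frac{1}{59} = - \frac{412}{59} \approx -6.983$)
$v \left(148 - 156\right) = - \frac{412 \left(148 - 156\right)}{59} = \left(- \frac{412}{59}\right) \left(-8\right) = \frac{3296}{59}$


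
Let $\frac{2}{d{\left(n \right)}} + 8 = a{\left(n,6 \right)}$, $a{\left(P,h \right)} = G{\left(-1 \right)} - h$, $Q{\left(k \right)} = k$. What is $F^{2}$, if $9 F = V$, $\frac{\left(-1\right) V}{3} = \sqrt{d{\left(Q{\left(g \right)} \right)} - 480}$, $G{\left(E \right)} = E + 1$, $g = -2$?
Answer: $- \frac{3361}{63} \approx -53.349$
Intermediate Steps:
$G{\left(E \right)} = 1 + E$
$a{\left(P,h \right)} = - h$ ($a{\left(P,h \right)} = \left(1 - 1\right) - h = 0 - h = - h$)
$d{\left(n \right)} = - \frac{1}{7}$ ($d{\left(n \right)} = \frac{2}{-8 - 6} = \frac{2}{-14} = 2 \left(- \frac{1}{14}\right) = - \frac{1}{7}$)
$V = - \frac{3 i \sqrt{23527}}{7}$ ($V = - 3 \sqrt{- \frac{1}{7} - 480} = - 3 \sqrt{- \frac{3361}{7}} = - 3 \frac{i \sqrt{23527}}{7} = - \frac{3 i \sqrt{23527}}{7} \approx - 65.736 i$)
$F = - \frac{i \sqrt{23527}}{21}$ ($F = \frac{\left(- \frac{3}{7}\right) i \sqrt{23527}}{9} = - \frac{i \sqrt{23527}}{21} \approx - 7.3041 i$)
$F^{2} = \left(- \frac{i \sqrt{23527}}{21}\right)^{2} = - \frac{3361}{63}$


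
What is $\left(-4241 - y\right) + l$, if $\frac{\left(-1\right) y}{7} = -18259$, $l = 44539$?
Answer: $-87515$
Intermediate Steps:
$y = 127813$ ($y = \left(-7\right) \left(-18259\right) = 127813$)
$\left(-4241 - y\right) + l = \left(-4241 - 127813\right) + 44539 = -132054 + 44539 = -87515$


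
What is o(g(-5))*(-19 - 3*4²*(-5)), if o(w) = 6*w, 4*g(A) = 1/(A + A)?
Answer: -663/20 ≈ -33.150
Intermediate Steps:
g(A) = 1/(8*A) (g(A) = 1/(4*(A + A)) = 1/(4*((2*A))) = (1/(2*A))/4 = 1/(8*A))
o(g(-5))*(-19 - 3*4²*(-5)) = (6*((⅛)/(-5)))*(-19 - 3*4²*(-5)) = (6*((⅛)*(-⅕)))*(-19 - 3*16*(-5)) = (6*(-1/40))*(-19 - 48*(-5)) = -3*(-19 + 240)/20 = -3/20*221 = -663/20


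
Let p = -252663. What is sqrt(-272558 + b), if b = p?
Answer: I*sqrt(525221) ≈ 724.72*I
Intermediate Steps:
b = -252663
sqrt(-272558 + b) = sqrt(-272558 - 252663) = sqrt(-525221) = I*sqrt(525221)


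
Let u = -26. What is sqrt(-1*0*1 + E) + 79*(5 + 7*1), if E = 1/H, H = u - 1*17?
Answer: 948 + I*sqrt(43)/43 ≈ 948.0 + 0.1525*I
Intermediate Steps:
H = -43 (H = -26 - 1*17 = -26 - 17 = -43)
E = -1/43 (E = 1/(-43) = -1/43 ≈ -0.023256)
sqrt(-1*0*1 + E) + 79*(5 + 7*1) = sqrt(-1*0*1 - 1/43) + 79*(5 + 7*1) = sqrt(0*1 - 1/43) + 79*(5 + 7) = sqrt(0 - 1/43) + 79*12 = sqrt(-1/43) + 948 = I*sqrt(43)/43 + 948 = 948 + I*sqrt(43)/43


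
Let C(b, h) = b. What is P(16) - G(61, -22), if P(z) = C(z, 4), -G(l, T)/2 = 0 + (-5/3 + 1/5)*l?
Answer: -2444/15 ≈ -162.93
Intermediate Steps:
G(l, T) = 44*l/15 (G(l, T) = -2*(0 + (-5/3 + 1/5)*l) = -2*(0 - 22*l/15) = -(-44)*l/15 = 44*l/15)
P(z) = z
P(16) - G(61, -22) = 16 - 44*61/15 = 16 - 1*2684/15 = 16 - 2684/15 = -2444/15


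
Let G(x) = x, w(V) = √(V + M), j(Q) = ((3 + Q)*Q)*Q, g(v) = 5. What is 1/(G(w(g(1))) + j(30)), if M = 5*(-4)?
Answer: 1980/58806001 - I*√15/882090015 ≈ 3.367e-5 - 4.3907e-9*I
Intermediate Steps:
M = -20
j(Q) = Q²*(3 + Q) (j(Q) = (Q*(3 + Q))*Q = Q²*(3 + Q))
w(V) = √(-20 + V) (w(V) = √(V - 20) = √(-20 + V))
1/(G(w(g(1))) + j(30)) = 1/(√(-20 + 5) + 30²*(3 + 30)) = 1/(√(-15) + 900*33) = 1/(I*√15 + 29700) = 1/(29700 + I*√15)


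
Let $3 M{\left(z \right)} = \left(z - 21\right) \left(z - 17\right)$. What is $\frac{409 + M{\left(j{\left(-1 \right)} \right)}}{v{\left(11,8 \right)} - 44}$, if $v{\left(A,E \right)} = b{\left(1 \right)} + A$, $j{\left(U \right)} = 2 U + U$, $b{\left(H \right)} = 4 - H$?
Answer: $- \frac{569}{30} \approx -18.967$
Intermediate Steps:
$j{\left(U \right)} = 3 U$
$v{\left(A,E \right)} = 3 + A$ ($v{\left(A,E \right)} = \left(4 - 1\right) + A = 3 + A$)
$M{\left(z \right)} = \frac{\left(-21 + z\right) \left(-17 + z\right)}{3}$ ($M{\left(z \right)} = \frac{\left(z - 21\right) \left(z - 17\right)}{3} = \frac{\left(-21 + z\right) \left(-17 + z\right)}{3}$)
$\frac{409 + M{\left(j{\left(-1 \right)} \right)}}{v{\left(11,8 \right)} - 44} = \frac{409 + \left(119 - \frac{38 \cdot 3 \left(-1\right)}{3} + \frac{\left(3 \left(-1\right)\right)^{2}}{3}\right)}{\left(3 + 11\right) - 44} = \frac{409 + \left(119 - -38 + \frac{\left(-3\right)^{2}}{3}\right)}{14 - 44} = \frac{409 + \left(119 + 38 + \frac{1}{3} \cdot 9\right)}{-30} = \left(409 + \left(119 + 38 + 3\right)\right) \left(- \frac{1}{30}\right) = \left(409 + 160\right) \left(- \frac{1}{30}\right) = 569 \left(- \frac{1}{30}\right) = - \frac{569}{30}$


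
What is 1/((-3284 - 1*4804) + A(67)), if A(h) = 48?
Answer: -1/8040 ≈ -0.00012438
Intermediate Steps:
1/((-3284 - 1*4804) + A(67)) = 1/((-3284 - 1*4804) + 48) = 1/((-3284 - 4804) + 48) = 1/(-8088 + 48) = 1/(-8040) = -1/8040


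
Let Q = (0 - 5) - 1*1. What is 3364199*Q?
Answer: -20185194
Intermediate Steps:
Q = -6 (Q = -5 - 1 = -6)
3364199*Q = 3364199*(-6) = -20185194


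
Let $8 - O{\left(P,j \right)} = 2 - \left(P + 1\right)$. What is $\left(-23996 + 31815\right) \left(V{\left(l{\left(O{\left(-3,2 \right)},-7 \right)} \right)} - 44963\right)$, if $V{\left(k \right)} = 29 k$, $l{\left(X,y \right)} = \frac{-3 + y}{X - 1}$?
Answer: $- \frac{1056964601}{3} \approx -3.5232 \cdot 10^{8}$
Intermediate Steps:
$O{\left(P,j \right)} = 7 + P$ ($O{\left(P,j \right)} = 8 - \left(2 - \left(P + 1\right)\right) = 8 - \left(2 - \left(1 + P\right)\right) = 8 - \left(1 - P\right) = 8 + \left(-1 + P\right) = 7 + P$)
$l{\left(X,y \right)} = \frac{-3 + y}{-1 + X}$
$\left(-23996 + 31815\right) \left(V{\left(l{\left(O{\left(-3,2 \right)},-7 \right)} \right)} - 44963\right) = \left(-23996 + 31815\right) \left(29 \frac{-3 - 7}{-1 + \left(7 - 3\right)} - 44963\right) = 7819 \left(29 \frac{1}{-1 + 4} \left(-10\right) - 44963\right) = 7819 \left(29 \cdot \frac{1}{3} \left(-10\right) - 44963\right) = 7819 \left(29 \left(- \frac{10}{3}\right) - 44963\right) = 7819 \left(- \frac{290}{3} - 44963\right) = 7819 \left(- \frac{135179}{3}\right) = - \frac{1056964601}{3}$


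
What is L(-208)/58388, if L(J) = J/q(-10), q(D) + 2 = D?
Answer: 13/43791 ≈ 0.00029686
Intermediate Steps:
q(D) = -2 + D
L(J) = -J/12 (L(J) = J/(-2 - 10) = J/(-12) = J*(-1/12) = -J/12)
L(-208)/58388 = -1/12*(-208)/58388 = (52/3)*(1/58388) = 13/43791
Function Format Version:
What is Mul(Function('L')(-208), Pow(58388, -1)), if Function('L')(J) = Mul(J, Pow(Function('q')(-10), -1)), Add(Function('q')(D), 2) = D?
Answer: Rational(13, 43791) ≈ 0.00029686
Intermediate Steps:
Function('q')(D) = Add(-2, D)
Function('L')(J) = Mul(Rational(-1, 12), J) (Function('L')(J) = Mul(J, Pow(Add(-2, -10), -1)) = Mul(J, Pow(-12, -1)) = Mul(J, Rational(-1, 12)) = Mul(Rational(-1, 12), J))
Mul(Function('L')(-208), Pow(58388, -1)) = Mul(Mul(Rational(-1, 12), -208), Pow(58388, -1)) = Mul(Rational(52, 3), Rational(1, 58388)) = Rational(13, 43791)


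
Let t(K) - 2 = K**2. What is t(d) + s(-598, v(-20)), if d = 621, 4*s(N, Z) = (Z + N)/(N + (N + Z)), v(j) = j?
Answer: 937884085/2432 ≈ 3.8564e+5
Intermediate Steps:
s(N, Z) = (N + Z)/(4*(Z + 2*N)) (s(N, Z) = ((Z + N)/(N + (N + Z)))/4 = ((N + Z)/(Z + 2*N))/4 = (N + Z)/(4*(Z + 2*N)))
t(K) = 2 + K**2
t(d) + s(-598, v(-20)) = (2 + 621**2) + (-598 - 20)/(4*(-20 + 2*(-598))) = (2 + 385641) + (1/4)*(-618)/(-20 - 1196) = 385643 + (1/4)*(-618)/(-1216) = 385643 + (1/4)*(-1/1216)*(-618) = 385643 + 309/2432 = 937884085/2432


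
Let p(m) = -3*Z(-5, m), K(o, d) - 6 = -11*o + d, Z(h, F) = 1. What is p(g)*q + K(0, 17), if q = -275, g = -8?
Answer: 848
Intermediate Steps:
K(o, d) = 6 + d - 11*o (K(o, d) = 6 + (-11*o + d) = 6 + (d - 11*o) = 6 + d - 11*o)
p(m) = -3 (p(m) = -3*1 = -3)
p(g)*q + K(0, 17) = -3*(-275) + (6 + 17 - 11*0) = 825 + (6 + 17 + 0) = 825 + 23 = 848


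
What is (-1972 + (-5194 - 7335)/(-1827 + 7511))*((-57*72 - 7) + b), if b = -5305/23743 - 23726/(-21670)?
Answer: 11864954238430521717/1462239722020 ≈ 8.1142e+6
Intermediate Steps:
b = 224183534/257255405 (b = -5305*1/23743 - 23726*(-1/21670) = -5305/23743 + 11863/10835 = 224183534/257255405 ≈ 0.87144)
(-1972 + (-5194 - 7335)/(-1827 + 7511))*((-57*72 - 7) + b) = (-1972 + (-5194 - 7335)/(-1827 + 7511))*((-57*72 - 7) + 224183534/257255405) = (-1972 - 12529/5684)*((-4104 - 7) + 224183534/257255405) = (-1972 - 12529*1/5684)*(-4111 + 224183534/257255405) = (-1972 - 12529/5684)*(-1057352786421/257255405) = -11221377/5684*(-1057352786421/257255405) = 11864954238430521717/1462239722020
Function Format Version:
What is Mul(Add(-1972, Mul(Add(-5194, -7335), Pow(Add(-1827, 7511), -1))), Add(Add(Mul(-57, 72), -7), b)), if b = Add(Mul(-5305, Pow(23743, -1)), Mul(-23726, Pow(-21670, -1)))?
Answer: Rational(11864954238430521717, 1462239722020) ≈ 8.1142e+6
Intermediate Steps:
b = Rational(224183534, 257255405) (b = Add(Mul(-5305, Rational(1, 23743)), Mul(-23726, Rational(-1, 21670))) = Add(Rational(-5305, 23743), Rational(11863, 10835)) = Rational(224183534, 257255405) ≈ 0.87144)
Mul(Add(-1972, Mul(Add(-5194, -7335), Pow(Add(-1827, 7511), -1))), Add(Add(Mul(-57, 72), -7), b)) = Mul(Add(-1972, Mul(Add(-5194, -7335), Pow(Add(-1827, 7511), -1))), Add(Add(Mul(-57, 72), -7), Rational(224183534, 257255405))) = Mul(Add(-1972, Mul(-12529, Pow(5684, -1))), Add(Add(-4104, -7), Rational(224183534, 257255405))) = Mul(Add(-1972, Mul(-12529, Rational(1, 5684))), Add(-4111, Rational(224183534, 257255405))) = Mul(Add(-1972, Rational(-12529, 5684)), Rational(-1057352786421, 257255405)) = Mul(Rational(-11221377, 5684), Rational(-1057352786421, 257255405)) = Rational(11864954238430521717, 1462239722020)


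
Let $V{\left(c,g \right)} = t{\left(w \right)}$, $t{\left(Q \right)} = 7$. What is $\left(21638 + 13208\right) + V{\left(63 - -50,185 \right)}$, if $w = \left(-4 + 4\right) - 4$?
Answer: $34853$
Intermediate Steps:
$w = -4$ ($w = 0 - 4 = -4$)
$V{\left(c,g \right)} = 7$
$\left(21638 + 13208\right) + V{\left(63 - -50,185 \right)} = \left(21638 + 13208\right) + 7 = 34846 + 7 = 34853$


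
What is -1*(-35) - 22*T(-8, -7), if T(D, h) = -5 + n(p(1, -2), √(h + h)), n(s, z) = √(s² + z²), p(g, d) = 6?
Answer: 145 - 22*√22 ≈ 41.811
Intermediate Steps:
T(D, h) = -5 + √(36 + 2*h) (T(D, h) = -5 + √(6² + (√(h + h))²) = -5 + √(36 + (√(2*h))²) = -5 + √(36 + (√2*√h)²) = -5 + √(36 + 2*h))
-1*(-35) - 22*T(-8, -7) = -1*(-35) - 22*(-5 + √(36 + 2*(-7))) = 35 - 22*(-5 + √(36 - 14)) = 35 - 22*(-5 + √22) = 35 + (110 - 22*√22) = 145 - 22*√22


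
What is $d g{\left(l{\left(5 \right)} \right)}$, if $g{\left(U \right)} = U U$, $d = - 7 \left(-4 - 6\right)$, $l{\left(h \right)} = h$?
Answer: $1750$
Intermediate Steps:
$d = 70$ ($d = - 7 \left(-4 - 6\right) = \left(-7\right) \left(-10\right) = 70$)
$g{\left(U \right)} = U^{2}$
$d g{\left(l{\left(5 \right)} \right)} = 70 \cdot 5^{2} = 70 \cdot 25 = 1750$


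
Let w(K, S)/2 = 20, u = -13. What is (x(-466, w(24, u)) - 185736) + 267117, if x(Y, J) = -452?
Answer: 80929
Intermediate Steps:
w(K, S) = 40 (w(K, S) = 2*20 = 40)
(x(-466, w(24, u)) - 185736) + 267117 = (-452 - 185736) + 267117 = -186188 + 267117 = 80929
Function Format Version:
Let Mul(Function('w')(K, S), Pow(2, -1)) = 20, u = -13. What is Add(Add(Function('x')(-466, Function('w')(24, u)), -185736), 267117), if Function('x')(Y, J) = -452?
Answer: 80929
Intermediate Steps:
Function('w')(K, S) = 40 (Function('w')(K, S) = Mul(2, 20) = 40)
Add(Add(Function('x')(-466, Function('w')(24, u)), -185736), 267117) = Add(Add(-452, -185736), 267117) = Add(-186188, 267117) = 80929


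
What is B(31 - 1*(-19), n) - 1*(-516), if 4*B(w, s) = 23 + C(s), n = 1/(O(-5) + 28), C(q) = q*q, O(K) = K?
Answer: 276006/529 ≈ 521.75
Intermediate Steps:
C(q) = q**2
n = 1/23 (n = 1/(-5 + 28) = 1/23 ≈ 0.043478)
B(w, s) = 23/4 + s**2/4 (B(w, s) = (23 + s**2)/4 = 23/4 + s**2/4)
B(31 - 1*(-19), n) - 1*(-516) = (23/4 + (1/23)**2/4) - 1*(-516) = (23/4 + (1/4)*(1/529)) + 516 = (23/4 + 1/2116) + 516 = 3042/529 + 516 = 276006/529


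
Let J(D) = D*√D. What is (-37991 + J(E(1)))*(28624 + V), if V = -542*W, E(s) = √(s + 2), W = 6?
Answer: -963907652 + 25372*3^(¾) ≈ -9.6385e+8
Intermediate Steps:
E(s) = √(2 + s)
V = -3252 (V = -542*6 = -3252)
J(D) = D^(3/2)
(-37991 + J(E(1)))*(28624 + V) = (-37991 + (√(2 + 1))^(3/2))*(28624 - 3252) = (-37991 + (√3)^(3/2))*25372 = (-37991 + 3^(¾))*25372 = -963907652 + 25372*3^(¾)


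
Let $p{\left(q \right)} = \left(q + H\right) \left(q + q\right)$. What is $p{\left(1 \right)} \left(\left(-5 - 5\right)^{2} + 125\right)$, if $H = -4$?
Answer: $-1350$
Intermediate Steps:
$p{\left(q \right)} = 2 q \left(-4 + q\right)$ ($p{\left(q \right)} = \left(q - 4\right) \left(q + q\right) = \left(-4 + q\right) 2 q = 2 q \left(-4 + q\right)$)
$p{\left(1 \right)} \left(\left(-5 - 5\right)^{2} + 125\right) = 2 \cdot 1 \left(-4 + 1\right) \left(\left(-5 - 5\right)^{2} + 125\right) = 2 \cdot 1 \left(-3\right) \left(\left(-10\right)^{2} + 125\right) = - 6 \left(100 + 125\right) = \left(-6\right) 225 = -1350$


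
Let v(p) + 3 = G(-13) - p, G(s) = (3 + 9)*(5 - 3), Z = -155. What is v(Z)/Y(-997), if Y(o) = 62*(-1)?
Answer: -88/31 ≈ -2.8387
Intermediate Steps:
Y(o) = -62
G(s) = 24 (G(s) = 12*2 = 24)
v(p) = 21 - p (v(p) = -3 + (24 - p) = 21 - p)
v(Z)/Y(-997) = (21 - 1*(-155))/(-62) = (21 + 155)*(-1/62) = 176*(-1/62) = -88/31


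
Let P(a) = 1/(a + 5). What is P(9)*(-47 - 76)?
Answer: -123/14 ≈ -8.7857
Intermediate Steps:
P(a) = 1/(5 + a)
P(9)*(-47 - 76) = (-47 - 76)/(5 + 9) = -123/14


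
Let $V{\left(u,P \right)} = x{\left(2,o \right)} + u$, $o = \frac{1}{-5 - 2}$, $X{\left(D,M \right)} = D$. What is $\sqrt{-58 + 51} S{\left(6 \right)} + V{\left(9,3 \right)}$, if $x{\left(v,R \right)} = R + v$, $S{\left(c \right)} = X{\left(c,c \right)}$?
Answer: $\frac{76}{7} + 6 i \sqrt{7} \approx 10.857 + 15.875 i$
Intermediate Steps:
$o = - \frac{1}{7}$ ($o = \frac{1}{-7} = - \frac{1}{7} \approx -0.14286$)
$S{\left(c \right)} = c$
$V{\left(u,P \right)} = \frac{13}{7} + u$ ($V{\left(u,P \right)} = \left(- \frac{1}{7} + 2\right) + u = \frac{13}{7} + u$)
$\sqrt{-58 + 51} S{\left(6 \right)} + V{\left(9,3 \right)} = \sqrt{-58 + 51} \cdot 6 + \left(\frac{13}{7} + 9\right) = \sqrt{-7} \cdot 6 + \frac{76}{7} = i \sqrt{7} \cdot 6 + \frac{76}{7} = 6 i \sqrt{7} + \frac{76}{7} = \frac{76}{7} + 6 i \sqrt{7}$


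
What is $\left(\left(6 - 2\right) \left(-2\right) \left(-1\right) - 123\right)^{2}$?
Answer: $13225$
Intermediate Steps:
$\left(\left(6 - 2\right) \left(-2\right) \left(-1\right) - 123\right)^{2} = \left(4 \left(-2\right) \left(-1\right) - 123\right)^{2} = \left(\left(-8\right) \left(-1\right) - 123\right)^{2} = \left(8 - 123\right)^{2} = \left(-115\right)^{2} = 13225$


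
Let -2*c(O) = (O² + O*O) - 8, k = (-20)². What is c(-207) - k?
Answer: -43245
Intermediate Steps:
k = 400
c(O) = 4 - O² (c(O) = -((O² + O*O) - 8)/2 = -((O² + O²) - 8)/2 = -(2*O² - 8)/2 = -(-8 + 2*O²)/2 = 4 - O²)
c(-207) - k = (4 - 1*(-207)²) - 1*400 = (4 - 1*42849) - 400 = (4 - 42849) - 400 = -42845 - 400 = -43245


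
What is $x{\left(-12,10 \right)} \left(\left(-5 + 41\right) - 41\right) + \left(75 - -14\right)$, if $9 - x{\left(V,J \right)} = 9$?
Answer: $89$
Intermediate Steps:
$x{\left(V,J \right)} = 0$ ($x{\left(V,J \right)} = 9 - 9 = 0$)
$x{\left(-12,10 \right)} \left(\left(-5 + 41\right) - 41\right) + \left(75 - -14\right) = 0 \left(\left(-5 + 41\right) - 41\right) + \left(75 - -14\right) = 0 \left(36 - 41\right) + \left(75 + 14\right) = 0 \left(-5\right) + 89 = 0 + 89 = 89$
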